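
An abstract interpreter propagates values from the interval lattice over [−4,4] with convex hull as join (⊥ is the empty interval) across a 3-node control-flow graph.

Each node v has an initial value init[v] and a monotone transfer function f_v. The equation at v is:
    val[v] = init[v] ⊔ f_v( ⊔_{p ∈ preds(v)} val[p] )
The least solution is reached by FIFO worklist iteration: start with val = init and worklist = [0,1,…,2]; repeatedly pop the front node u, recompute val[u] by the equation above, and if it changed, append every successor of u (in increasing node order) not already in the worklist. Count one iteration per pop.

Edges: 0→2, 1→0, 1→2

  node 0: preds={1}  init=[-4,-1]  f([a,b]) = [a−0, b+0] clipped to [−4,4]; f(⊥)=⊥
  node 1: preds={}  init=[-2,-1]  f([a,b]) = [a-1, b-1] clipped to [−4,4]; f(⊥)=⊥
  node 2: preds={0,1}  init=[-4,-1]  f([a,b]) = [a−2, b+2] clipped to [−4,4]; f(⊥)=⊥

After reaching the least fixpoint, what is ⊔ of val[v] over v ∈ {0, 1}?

[-4,-1]

Iteration log — 3 steps:
  step 1. node 0  ⊔preds=[-2,-1]  new=[-4,-1]  stable
  step 2. node 1  ⊔preds=⊥  new=[-2,-1]  stable
  step 3. node 2  ⊔preds=[-4,-1]  new=[-4,1]  old=[-4,-1]  +wl: 

Least fixpoint reached:
  node 0: [-4,-1]
  node 1: [-2,-1]
  node 2: [-4,1]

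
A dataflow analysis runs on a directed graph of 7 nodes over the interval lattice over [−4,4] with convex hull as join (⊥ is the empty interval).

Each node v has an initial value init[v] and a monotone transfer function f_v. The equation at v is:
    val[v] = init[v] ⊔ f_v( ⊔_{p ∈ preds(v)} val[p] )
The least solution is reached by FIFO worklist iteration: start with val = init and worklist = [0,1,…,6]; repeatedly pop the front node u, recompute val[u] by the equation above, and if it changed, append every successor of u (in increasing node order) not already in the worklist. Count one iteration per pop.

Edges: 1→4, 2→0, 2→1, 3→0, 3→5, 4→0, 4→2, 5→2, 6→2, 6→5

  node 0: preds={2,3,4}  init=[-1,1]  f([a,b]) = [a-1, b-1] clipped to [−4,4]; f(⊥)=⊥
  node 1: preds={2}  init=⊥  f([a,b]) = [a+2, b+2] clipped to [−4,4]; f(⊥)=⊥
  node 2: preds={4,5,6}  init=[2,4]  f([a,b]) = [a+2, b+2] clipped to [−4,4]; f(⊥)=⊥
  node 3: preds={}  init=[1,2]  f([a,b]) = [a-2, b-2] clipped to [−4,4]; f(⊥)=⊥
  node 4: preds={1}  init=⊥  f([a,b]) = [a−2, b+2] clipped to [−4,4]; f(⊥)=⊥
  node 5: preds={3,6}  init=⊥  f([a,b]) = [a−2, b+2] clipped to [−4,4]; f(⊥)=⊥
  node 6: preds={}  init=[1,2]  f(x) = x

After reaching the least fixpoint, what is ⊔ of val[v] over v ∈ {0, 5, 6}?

[-1,4]

Iteration log — 14 steps:
  step 1. node 0  ⊔preds=[1,4]  new=[-1,3]  old=[-1,1]  +wl: 
  step 2. node 1  ⊔preds=[2,4]  new=[4,4]  old=⊥  +wl: 
  step 3. node 2  ⊔preds=[1,2]  new=[2,4]  stable
  step 4. node 3  ⊔preds=⊥  new=[1,2]  stable
  step 5. node 4  ⊔preds=[4,4]  new=[2,4]  old=⊥  +wl: 0,2
  step 6. node 5  ⊔preds=[1,2]  new=[-1,4]  old=⊥  +wl: 
  step 7. node 6  ⊔preds=⊥  new=[1,2]  stable
  step 8. node 0  ⊔preds=[1,4]  new=[-1,3]  stable
  step 9. node 2  ⊔preds=[-1,4]  new=[1,4]  old=[2,4]  +wl: 0,1
  step 10. node 0  ⊔preds=[1,4]  new=[-1,3]  stable
  step 11. node 1  ⊔preds=[1,4]  new=[3,4]  old=[4,4]  +wl: 4
  step 12. node 4  ⊔preds=[3,4]  new=[1,4]  old=[2,4]  +wl: 0,2
  step 13. node 0  ⊔preds=[1,4]  new=[-1,3]  stable
  step 14. node 2  ⊔preds=[-1,4]  new=[1,4]  stable

Least fixpoint reached:
  node 0: [-1,3]
  node 1: [3,4]
  node 2: [1,4]
  node 3: [1,2]
  node 4: [1,4]
  node 5: [-1,4]
  node 6: [1,2]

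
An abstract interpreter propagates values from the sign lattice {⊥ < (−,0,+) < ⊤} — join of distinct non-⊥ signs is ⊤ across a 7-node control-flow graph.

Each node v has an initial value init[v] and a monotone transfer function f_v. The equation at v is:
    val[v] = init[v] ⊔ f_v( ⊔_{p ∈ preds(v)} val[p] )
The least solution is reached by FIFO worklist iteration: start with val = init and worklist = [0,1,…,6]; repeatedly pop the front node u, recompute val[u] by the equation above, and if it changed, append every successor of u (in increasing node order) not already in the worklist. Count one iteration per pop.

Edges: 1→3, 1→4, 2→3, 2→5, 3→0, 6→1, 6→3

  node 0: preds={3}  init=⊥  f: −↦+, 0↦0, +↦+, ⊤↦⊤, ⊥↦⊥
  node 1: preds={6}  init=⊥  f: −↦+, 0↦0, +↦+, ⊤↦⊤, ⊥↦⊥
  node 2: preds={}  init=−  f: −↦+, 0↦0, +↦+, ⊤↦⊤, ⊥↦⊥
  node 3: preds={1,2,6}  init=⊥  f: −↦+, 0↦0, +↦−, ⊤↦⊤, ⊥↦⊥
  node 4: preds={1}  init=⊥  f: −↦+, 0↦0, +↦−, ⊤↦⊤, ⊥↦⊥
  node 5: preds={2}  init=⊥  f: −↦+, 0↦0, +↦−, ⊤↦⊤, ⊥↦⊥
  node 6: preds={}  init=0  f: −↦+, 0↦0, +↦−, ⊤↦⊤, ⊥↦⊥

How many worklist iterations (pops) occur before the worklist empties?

8

Trace (8 dequeues):
  [1] u=0 | in ⊥ | out ⊥ | ==
  [2] u=1 | in 0 | out 0 | prev ⊥ | push {}
  [3] u=2 | in ⊥ | out − | ==
  [4] u=3 | in ⊤ | out ⊤ | prev ⊥ | push {0}
  [5] u=4 | in 0 | out 0 | prev ⊥ | push {}
  [6] u=5 | in − | out + | prev ⊥ | push {}
  [7] u=6 | in ⊥ | out 0 | ==
  [8] u=0 | in ⊤ | out ⊤ | prev ⊥ | push {}

Converged values:
  [0] ⊤
  [1] 0
  [2] −
  [3] ⊤
  [4] 0
  [5] +
  [6] 0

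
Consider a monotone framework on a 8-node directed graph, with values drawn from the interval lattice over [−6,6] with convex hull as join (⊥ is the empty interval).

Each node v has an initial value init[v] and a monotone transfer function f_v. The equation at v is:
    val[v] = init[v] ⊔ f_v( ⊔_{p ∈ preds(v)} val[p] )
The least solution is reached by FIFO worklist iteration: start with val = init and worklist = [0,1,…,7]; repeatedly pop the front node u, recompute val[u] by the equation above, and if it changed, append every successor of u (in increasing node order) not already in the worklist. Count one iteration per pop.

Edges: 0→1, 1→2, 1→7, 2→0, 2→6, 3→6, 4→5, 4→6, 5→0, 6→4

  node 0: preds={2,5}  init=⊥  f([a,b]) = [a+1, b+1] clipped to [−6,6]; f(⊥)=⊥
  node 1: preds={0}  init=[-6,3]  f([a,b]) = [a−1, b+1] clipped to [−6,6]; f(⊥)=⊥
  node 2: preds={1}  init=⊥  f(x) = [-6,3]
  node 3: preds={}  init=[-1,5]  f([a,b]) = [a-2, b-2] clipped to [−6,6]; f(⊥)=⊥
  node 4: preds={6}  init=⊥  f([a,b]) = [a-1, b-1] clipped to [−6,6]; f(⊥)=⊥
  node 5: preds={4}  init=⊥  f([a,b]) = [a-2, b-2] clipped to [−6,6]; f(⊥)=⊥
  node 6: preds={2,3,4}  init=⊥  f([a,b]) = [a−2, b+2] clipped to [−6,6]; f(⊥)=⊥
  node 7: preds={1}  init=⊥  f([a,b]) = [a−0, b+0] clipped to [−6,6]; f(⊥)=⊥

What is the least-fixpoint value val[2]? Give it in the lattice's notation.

Trace (16 dequeues):
  [1] u=0 | in ⊥ | out ⊥ | ==
  [2] u=1 | in ⊥ | out [-6,3] | ==
  [3] u=2 | in [-6,3] | out [-6,3] | prev ⊥ | push {0}
  [4] u=3 | in ⊥ | out [-1,5] | ==
  [5] u=4 | in ⊥ | out ⊥ | ==
  [6] u=5 | in ⊥ | out ⊥ | ==
  [7] u=6 | in [-6,5] | out [-6,6] | prev ⊥ | push {4}
  [8] u=7 | in [-6,3] | out [-6,3] | prev ⊥ | push {}
  [9] u=0 | in [-6,3] | out [-5,4] | prev ⊥ | push {1}
  [10] u=4 | in [-6,6] | out [-6,5] | prev ⊥ | push {5,6}
  [11] u=1 | in [-5,4] | out [-6,5] | prev [-6,3] | push {2,7}
  [12] u=5 | in [-6,5] | out [-6,3] | prev ⊥ | push {0}
  [13] u=6 | in [-6,5] | out [-6,6] | ==
  [14] u=2 | in [-6,5] | out [-6,3] | ==
  [15] u=7 | in [-6,5] | out [-6,5] | prev [-6,3] | push {}
  [16] u=0 | in [-6,3] | out [-5,4] | ==

Converged values:
  [0] [-5,4]
  [1] [-6,5]
  [2] [-6,3]
  [3] [-1,5]
  [4] [-6,5]
  [5] [-6,3]
  [6] [-6,6]
  [7] [-6,5]

[-6,3]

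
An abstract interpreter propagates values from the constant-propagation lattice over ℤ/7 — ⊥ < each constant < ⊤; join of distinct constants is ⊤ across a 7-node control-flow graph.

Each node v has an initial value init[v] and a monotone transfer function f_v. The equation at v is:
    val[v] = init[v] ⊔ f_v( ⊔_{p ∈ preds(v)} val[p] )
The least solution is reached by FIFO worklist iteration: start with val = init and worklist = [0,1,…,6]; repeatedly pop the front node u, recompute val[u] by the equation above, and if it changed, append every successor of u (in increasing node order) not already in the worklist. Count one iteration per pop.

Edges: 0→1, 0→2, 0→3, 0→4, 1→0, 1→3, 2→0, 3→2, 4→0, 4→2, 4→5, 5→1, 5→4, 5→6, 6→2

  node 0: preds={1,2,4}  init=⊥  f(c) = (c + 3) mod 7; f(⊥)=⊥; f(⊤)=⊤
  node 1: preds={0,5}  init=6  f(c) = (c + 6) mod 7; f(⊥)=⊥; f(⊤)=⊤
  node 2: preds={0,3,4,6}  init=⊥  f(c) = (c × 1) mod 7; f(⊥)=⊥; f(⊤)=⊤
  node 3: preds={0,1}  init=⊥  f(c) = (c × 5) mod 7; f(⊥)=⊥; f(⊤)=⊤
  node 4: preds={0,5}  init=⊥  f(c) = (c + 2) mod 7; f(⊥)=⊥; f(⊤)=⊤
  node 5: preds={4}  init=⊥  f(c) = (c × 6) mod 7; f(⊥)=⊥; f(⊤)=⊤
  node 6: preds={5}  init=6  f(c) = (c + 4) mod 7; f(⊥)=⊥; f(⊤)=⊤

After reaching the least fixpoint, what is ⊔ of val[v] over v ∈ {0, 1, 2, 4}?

⊤

Iteration log — 18 steps:
  step 1. node 0  ⊔preds=6  new=2  old=⊥  +wl: 
  step 2. node 1  ⊔preds=2  new=⊤  old=6  +wl: 0
  step 3. node 2  ⊔preds=⊤  new=⊤  old=⊥  +wl: 
  step 4. node 3  ⊔preds=⊤  new=⊤  old=⊥  +wl: 2
  step 5. node 4  ⊔preds=2  new=4  old=⊥  +wl: 
  step 6. node 5  ⊔preds=4  new=3  old=⊥  +wl: 1,4
  step 7. node 6  ⊔preds=3  new=⊤  old=6  +wl: 
  step 8. node 0  ⊔preds=⊤  new=⊤  old=2  +wl: 3
  step 9. node 2  ⊔preds=⊤  new=⊤  stable
  step 10. node 1  ⊔preds=⊤  new=⊤  stable
  step 11. node 4  ⊔preds=⊤  new=⊤  old=4  +wl: 0,2,5
  step 12. node 3  ⊔preds=⊤  new=⊤  stable
  step 13. node 0  ⊔preds=⊤  new=⊤  stable
  step 14. node 2  ⊔preds=⊤  new=⊤  stable
  step 15. node 5  ⊔preds=⊤  new=⊤  old=3  +wl: 1,4,6
  step 16. node 1  ⊔preds=⊤  new=⊤  stable
  step 17. node 4  ⊔preds=⊤  new=⊤  stable
  step 18. node 6  ⊔preds=⊤  new=⊤  stable

Least fixpoint reached:
  node 0: ⊤
  node 1: ⊤
  node 2: ⊤
  node 3: ⊤
  node 4: ⊤
  node 5: ⊤
  node 6: ⊤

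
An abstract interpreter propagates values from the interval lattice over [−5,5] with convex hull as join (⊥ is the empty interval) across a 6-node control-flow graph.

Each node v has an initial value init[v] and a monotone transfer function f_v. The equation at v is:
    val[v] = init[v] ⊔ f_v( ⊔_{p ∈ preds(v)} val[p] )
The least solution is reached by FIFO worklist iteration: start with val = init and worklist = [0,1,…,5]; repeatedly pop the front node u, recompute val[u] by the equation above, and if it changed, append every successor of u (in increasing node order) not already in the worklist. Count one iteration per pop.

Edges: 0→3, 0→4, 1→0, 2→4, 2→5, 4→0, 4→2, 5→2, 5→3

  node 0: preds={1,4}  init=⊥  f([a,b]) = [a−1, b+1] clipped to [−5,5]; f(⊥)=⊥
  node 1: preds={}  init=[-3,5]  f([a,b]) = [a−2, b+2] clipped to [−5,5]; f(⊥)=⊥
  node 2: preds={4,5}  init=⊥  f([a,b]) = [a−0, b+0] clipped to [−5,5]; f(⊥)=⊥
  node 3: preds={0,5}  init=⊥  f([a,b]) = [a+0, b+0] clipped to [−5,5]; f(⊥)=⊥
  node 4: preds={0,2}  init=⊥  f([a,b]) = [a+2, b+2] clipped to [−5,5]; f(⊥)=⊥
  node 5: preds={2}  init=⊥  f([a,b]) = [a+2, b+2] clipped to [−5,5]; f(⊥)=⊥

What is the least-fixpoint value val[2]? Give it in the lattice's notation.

[-2,5]

Trace (12 dequeues):
  [1] u=0 | in [-3,5] | out [-4,5] | prev ⊥ | push {}
  [2] u=1 | in ⊥ | out [-3,5] | ==
  [3] u=2 | in ⊥ | out ⊥ | ==
  [4] u=3 | in [-4,5] | out [-4,5] | prev ⊥ | push {}
  [5] u=4 | in [-4,5] | out [-2,5] | prev ⊥ | push {0,2}
  [6] u=5 | in ⊥ | out ⊥ | ==
  [7] u=0 | in [-3,5] | out [-4,5] | ==
  [8] u=2 | in [-2,5] | out [-2,5] | prev ⊥ | push {4,5}
  [9] u=4 | in [-4,5] | out [-2,5] | ==
  [10] u=5 | in [-2,5] | out [0,5] | prev ⊥ | push {2,3}
  [11] u=2 | in [-2,5] | out [-2,5] | ==
  [12] u=3 | in [-4,5] | out [-4,5] | ==

Converged values:
  [0] [-4,5]
  [1] [-3,5]
  [2] [-2,5]
  [3] [-4,5]
  [4] [-2,5]
  [5] [0,5]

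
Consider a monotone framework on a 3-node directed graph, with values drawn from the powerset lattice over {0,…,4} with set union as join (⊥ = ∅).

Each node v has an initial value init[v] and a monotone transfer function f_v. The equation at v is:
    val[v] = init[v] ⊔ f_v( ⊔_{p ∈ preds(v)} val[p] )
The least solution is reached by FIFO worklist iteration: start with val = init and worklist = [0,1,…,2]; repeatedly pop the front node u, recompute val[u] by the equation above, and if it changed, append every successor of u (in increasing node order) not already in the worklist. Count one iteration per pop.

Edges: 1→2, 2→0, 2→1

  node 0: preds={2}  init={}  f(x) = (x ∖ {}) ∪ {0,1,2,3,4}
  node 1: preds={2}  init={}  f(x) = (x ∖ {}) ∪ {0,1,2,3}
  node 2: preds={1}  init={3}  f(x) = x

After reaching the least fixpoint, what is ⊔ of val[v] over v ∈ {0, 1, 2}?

Trace (5 dequeues):
  [1] u=0 | in {3} | out {0,1,2,3,4} | prev {} | push {}
  [2] u=1 | in {3} | out {0,1,2,3} | prev {} | push {}
  [3] u=2 | in {0,1,2,3} | out {0,1,2,3} | prev {3} | push {0,1}
  [4] u=0 | in {0,1,2,3} | out {0,1,2,3,4} | ==
  [5] u=1 | in {0,1,2,3} | out {0,1,2,3} | ==

Converged values:
  [0] {0,1,2,3,4}
  [1] {0,1,2,3}
  [2] {0,1,2,3}

{0,1,2,3,4}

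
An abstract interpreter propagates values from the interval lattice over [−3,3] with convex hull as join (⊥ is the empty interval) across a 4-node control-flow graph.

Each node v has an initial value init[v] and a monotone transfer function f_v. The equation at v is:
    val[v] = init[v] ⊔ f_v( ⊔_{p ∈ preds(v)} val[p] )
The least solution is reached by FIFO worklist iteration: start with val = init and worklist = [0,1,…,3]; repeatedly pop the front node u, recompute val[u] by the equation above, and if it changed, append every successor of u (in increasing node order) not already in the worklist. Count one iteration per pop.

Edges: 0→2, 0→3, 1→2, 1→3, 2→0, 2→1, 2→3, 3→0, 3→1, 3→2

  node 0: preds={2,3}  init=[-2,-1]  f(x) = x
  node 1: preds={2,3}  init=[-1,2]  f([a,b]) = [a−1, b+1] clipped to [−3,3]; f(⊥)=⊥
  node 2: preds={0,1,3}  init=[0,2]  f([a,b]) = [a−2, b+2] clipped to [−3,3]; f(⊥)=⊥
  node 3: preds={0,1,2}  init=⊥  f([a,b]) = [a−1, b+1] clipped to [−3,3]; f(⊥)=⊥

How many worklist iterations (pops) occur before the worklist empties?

Worklist (8 pops):
  #1 pop 0: in=[0,2] → [-2,2] (was [-2,-1]); enqueue []
  #2 pop 1: in=[0,2] → [-1,3] (was [-1,2]); enqueue []
  #3 pop 2: in=[-2,3] → [-3,3] (was [0,2]); enqueue [0,1]
  #4 pop 3: in=[-3,3] → [-3,3] (was ⊥); enqueue [2]
  #5 pop 0: in=[-3,3] → [-3,3] (was [-2,2]); enqueue [3]
  #6 pop 1: in=[-3,3] → [-3,3] (was [-1,3]); enqueue []
  #7 pop 2: in=[-3,3] → [-3,3] (no change)
  #8 pop 3: in=[-3,3] → [-3,3] (no change)

Fixpoint:
  val[0] = [-3,3]
  val[1] = [-3,3]
  val[2] = [-3,3]
  val[3] = [-3,3]

8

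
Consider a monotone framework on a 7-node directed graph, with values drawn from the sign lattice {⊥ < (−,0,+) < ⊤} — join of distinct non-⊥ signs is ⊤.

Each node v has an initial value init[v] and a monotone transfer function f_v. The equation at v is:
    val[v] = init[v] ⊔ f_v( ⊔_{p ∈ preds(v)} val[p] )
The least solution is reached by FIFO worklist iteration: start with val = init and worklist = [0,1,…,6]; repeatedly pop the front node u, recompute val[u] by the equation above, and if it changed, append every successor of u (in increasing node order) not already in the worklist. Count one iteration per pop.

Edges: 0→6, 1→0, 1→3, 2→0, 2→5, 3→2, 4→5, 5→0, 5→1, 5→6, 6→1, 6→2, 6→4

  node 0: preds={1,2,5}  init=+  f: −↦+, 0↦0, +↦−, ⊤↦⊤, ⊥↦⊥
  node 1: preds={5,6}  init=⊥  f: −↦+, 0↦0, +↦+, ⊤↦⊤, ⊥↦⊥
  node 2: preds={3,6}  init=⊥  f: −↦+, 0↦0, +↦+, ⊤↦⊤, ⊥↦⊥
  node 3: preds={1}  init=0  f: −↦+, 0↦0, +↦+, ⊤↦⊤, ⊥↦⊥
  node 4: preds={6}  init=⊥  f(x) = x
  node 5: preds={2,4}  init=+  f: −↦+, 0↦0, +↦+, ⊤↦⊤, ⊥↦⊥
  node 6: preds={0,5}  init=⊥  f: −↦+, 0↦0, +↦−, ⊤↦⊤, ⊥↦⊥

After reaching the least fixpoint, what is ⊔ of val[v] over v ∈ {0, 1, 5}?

Iteration log — 14 steps:
  step 1. node 0  ⊔preds=+  new=⊤  old=+  +wl: 
  step 2. node 1  ⊔preds=+  new=+  old=⊥  +wl: 0
  step 3. node 2  ⊔preds=0  new=0  old=⊥  +wl: 
  step 4. node 3  ⊔preds=+  new=⊤  old=0  +wl: 2
  step 5. node 4  ⊔preds=⊥  new=⊥  stable
  step 6. node 5  ⊔preds=0  new=⊤  old=+  +wl: 1
  step 7. node 6  ⊔preds=⊤  new=⊤  old=⊥  +wl: 4
  step 8. node 0  ⊔preds=⊤  new=⊤  stable
  step 9. node 2  ⊔preds=⊤  new=⊤  old=0  +wl: 0,5
  step 10. node 1  ⊔preds=⊤  new=⊤  old=+  +wl: 3
  step 11. node 4  ⊔preds=⊤  new=⊤  old=⊥  +wl: 
  step 12. node 0  ⊔preds=⊤  new=⊤  stable
  step 13. node 5  ⊔preds=⊤  new=⊤  stable
  step 14. node 3  ⊔preds=⊤  new=⊤  stable

Least fixpoint reached:
  node 0: ⊤
  node 1: ⊤
  node 2: ⊤
  node 3: ⊤
  node 4: ⊤
  node 5: ⊤
  node 6: ⊤

⊤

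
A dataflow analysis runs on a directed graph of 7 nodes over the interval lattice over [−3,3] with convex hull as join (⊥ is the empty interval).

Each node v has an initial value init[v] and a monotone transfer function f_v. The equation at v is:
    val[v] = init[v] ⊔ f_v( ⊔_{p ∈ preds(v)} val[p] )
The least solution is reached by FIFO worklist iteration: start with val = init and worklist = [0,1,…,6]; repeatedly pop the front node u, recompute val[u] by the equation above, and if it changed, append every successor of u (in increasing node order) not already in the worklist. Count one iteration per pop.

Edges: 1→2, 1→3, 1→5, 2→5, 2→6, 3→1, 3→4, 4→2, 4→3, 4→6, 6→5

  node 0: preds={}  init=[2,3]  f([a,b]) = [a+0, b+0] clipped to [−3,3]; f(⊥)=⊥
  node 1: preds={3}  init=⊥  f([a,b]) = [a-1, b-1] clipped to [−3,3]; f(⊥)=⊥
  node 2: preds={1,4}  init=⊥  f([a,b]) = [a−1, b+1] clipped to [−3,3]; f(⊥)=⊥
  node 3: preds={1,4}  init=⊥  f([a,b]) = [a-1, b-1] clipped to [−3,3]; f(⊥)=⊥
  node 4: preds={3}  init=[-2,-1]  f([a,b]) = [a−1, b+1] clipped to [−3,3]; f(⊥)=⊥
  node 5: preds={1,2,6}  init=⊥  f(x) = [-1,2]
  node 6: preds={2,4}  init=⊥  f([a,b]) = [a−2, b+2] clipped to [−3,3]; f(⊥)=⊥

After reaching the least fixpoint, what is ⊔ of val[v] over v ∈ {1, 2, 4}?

[-3,0]

Trace (11 dequeues):
  [1] u=0 | in ⊥ | out [2,3] | ==
  [2] u=1 | in ⊥ | out ⊥ | ==
  [3] u=2 | in [-2,-1] | out [-3,0] | prev ⊥ | push {}
  [4] u=3 | in [-2,-1] | out [-3,-2] | prev ⊥ | push {1}
  [5] u=4 | in [-3,-2] | out [-3,-1] | prev [-2,-1] | push {2,3}
  [6] u=5 | in [-3,0] | out [-1,2] | prev ⊥ | push {}
  [7] u=6 | in [-3,0] | out [-3,2] | prev ⊥ | push {5}
  [8] u=1 | in [-3,-2] | out [-3,-3] | prev ⊥ | push {}
  [9] u=2 | in [-3,-1] | out [-3,0] | ==
  [10] u=3 | in [-3,-1] | out [-3,-2] | ==
  [11] u=5 | in [-3,2] | out [-1,2] | ==

Converged values:
  [0] [2,3]
  [1] [-3,-3]
  [2] [-3,0]
  [3] [-3,-2]
  [4] [-3,-1]
  [5] [-1,2]
  [6] [-3,2]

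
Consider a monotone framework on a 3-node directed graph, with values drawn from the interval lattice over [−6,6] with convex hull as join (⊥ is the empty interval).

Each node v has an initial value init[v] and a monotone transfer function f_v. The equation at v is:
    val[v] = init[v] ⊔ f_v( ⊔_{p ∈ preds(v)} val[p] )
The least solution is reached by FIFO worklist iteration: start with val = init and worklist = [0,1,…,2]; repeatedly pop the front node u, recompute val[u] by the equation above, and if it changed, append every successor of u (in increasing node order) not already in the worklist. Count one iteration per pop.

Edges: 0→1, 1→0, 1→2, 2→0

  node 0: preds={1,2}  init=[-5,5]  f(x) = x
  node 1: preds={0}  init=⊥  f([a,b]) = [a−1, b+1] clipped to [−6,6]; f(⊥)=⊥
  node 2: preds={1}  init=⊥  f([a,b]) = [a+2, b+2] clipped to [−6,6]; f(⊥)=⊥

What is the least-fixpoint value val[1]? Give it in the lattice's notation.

Trace (5 dequeues):
  [1] u=0 | in ⊥ | out [-5,5] | ==
  [2] u=1 | in [-5,5] | out [-6,6] | prev ⊥ | push {0}
  [3] u=2 | in [-6,6] | out [-4,6] | prev ⊥ | push {}
  [4] u=0 | in [-6,6] | out [-6,6] | prev [-5,5] | push {1}
  [5] u=1 | in [-6,6] | out [-6,6] | ==

Converged values:
  [0] [-6,6]
  [1] [-6,6]
  [2] [-4,6]

[-6,6]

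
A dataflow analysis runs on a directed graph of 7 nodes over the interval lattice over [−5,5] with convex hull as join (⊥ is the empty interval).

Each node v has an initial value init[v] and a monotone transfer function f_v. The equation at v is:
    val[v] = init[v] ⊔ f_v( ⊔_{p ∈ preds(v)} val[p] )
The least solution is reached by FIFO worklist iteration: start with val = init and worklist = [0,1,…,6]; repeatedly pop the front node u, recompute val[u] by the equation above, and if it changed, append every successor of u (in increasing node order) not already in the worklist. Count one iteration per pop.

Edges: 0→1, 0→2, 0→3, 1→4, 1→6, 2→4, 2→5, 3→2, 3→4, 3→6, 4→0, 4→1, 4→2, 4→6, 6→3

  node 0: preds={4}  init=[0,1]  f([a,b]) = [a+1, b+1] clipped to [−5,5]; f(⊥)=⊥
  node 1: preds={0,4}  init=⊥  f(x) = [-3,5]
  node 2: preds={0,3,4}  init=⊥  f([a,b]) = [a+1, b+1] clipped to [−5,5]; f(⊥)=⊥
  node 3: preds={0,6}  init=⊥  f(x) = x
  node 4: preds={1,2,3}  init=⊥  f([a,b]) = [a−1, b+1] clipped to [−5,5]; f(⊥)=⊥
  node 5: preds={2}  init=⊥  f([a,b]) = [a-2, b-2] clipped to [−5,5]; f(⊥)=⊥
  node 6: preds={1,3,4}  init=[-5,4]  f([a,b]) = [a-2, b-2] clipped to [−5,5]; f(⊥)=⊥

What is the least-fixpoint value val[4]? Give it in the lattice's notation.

Trace (17 dequeues):
  [1] u=0 | in ⊥ | out [0,1] | ==
  [2] u=1 | in [0,1] | out [-3,5] | prev ⊥ | push {}
  [3] u=2 | in [0,1] | out [1,2] | prev ⊥ | push {}
  [4] u=3 | in [-5,4] | out [-5,4] | prev ⊥ | push {2}
  [5] u=4 | in [-5,5] | out [-5,5] | prev ⊥ | push {0,1}
  [6] u=5 | in [1,2] | out [-1,0] | prev ⊥ | push {}
  [7] u=6 | in [-5,5] | out [-5,4] | ==
  [8] u=2 | in [-5,5] | out [-4,5] | prev [1,2] | push {4,5}
  [9] u=0 | in [-5,5] | out [-4,5] | prev [0,1] | push {2,3}
  [10] u=1 | in [-5,5] | out [-3,5] | ==
  [11] u=4 | in [-5,5] | out [-5,5] | ==
  [12] u=5 | in [-4,5] | out [-5,3] | prev [-1,0] | push {}
  [13] u=2 | in [-5,5] | out [-4,5] | ==
  [14] u=3 | in [-5,5] | out [-5,5] | prev [-5,4] | push {2,4,6}
  [15] u=2 | in [-5,5] | out [-4,5] | ==
  [16] u=4 | in [-5,5] | out [-5,5] | ==
  [17] u=6 | in [-5,5] | out [-5,4] | ==

Converged values:
  [0] [-4,5]
  [1] [-3,5]
  [2] [-4,5]
  [3] [-5,5]
  [4] [-5,5]
  [5] [-5,3]
  [6] [-5,4]

[-5,5]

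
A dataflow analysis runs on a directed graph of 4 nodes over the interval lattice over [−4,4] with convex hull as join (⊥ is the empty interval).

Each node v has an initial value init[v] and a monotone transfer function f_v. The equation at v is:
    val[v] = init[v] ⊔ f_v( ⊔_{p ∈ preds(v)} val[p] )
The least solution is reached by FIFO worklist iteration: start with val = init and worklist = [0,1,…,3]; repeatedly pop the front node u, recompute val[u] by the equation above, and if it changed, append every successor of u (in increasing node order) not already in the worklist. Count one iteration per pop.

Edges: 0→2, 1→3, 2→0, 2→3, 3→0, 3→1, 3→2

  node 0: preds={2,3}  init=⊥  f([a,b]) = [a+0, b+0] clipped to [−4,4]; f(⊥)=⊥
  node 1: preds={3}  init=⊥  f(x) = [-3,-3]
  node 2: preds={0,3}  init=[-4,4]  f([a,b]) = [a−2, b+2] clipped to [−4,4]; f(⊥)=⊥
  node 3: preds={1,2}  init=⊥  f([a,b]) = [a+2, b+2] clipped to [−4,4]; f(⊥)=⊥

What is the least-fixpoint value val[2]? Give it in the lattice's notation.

[-4,4]

Worklist (7 pops):
  #1 pop 0: in=[-4,4] → [-4,4] (was ⊥); enqueue []
  #2 pop 1: in=⊥ → [-3,-3] (was ⊥); enqueue []
  #3 pop 2: in=[-4,4] → [-4,4] (no change)
  #4 pop 3: in=[-4,4] → [-2,4] (was ⊥); enqueue [0,1,2]
  #5 pop 0: in=[-4,4] → [-4,4] (no change)
  #6 pop 1: in=[-2,4] → [-3,-3] (no change)
  #7 pop 2: in=[-4,4] → [-4,4] (no change)

Fixpoint:
  val[0] = [-4,4]
  val[1] = [-3,-3]
  val[2] = [-4,4]
  val[3] = [-2,4]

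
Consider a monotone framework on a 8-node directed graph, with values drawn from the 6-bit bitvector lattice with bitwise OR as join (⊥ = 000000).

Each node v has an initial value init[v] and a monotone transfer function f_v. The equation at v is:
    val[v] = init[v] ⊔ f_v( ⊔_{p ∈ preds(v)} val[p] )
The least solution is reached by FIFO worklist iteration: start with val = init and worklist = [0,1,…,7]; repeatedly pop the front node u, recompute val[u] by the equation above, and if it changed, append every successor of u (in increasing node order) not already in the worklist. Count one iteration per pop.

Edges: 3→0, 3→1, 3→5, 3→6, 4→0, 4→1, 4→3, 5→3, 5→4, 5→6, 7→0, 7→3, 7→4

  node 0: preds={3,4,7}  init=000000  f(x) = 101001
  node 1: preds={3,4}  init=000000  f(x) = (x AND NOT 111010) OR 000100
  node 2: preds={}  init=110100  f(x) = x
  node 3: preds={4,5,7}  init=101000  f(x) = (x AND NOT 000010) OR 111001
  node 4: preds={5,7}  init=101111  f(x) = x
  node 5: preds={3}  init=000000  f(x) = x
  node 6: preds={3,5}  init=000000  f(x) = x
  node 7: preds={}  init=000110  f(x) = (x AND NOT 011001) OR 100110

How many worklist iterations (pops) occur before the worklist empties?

Iteration log — 15 steps:
  step 1. node 0  ⊔preds=101111  new=101001  old=000000  +wl: 
  step 2. node 1  ⊔preds=101111  new=000101  old=000000  +wl: 
  step 3. node 2  ⊔preds=000000  new=110100  stable
  step 4. node 3  ⊔preds=101111  new=111101  old=101000  +wl: 0,1
  step 5. node 4  ⊔preds=000110  new=101111  stable
  step 6. node 5  ⊔preds=111101  new=111101  old=000000  +wl: 3,4
  step 7. node 6  ⊔preds=111101  new=111101  old=000000  +wl: 
  step 8. node 7  ⊔preds=000000  new=100110  old=000110  +wl: 
  step 9. node 0  ⊔preds=111111  new=101001  stable
  step 10. node 1  ⊔preds=111111  new=000101  stable
  step 11. node 3  ⊔preds=111111  new=111101  stable
  step 12. node 4  ⊔preds=111111  new=111111  old=101111  +wl: 0,1,3
  step 13. node 0  ⊔preds=111111  new=101001  stable
  step 14. node 1  ⊔preds=111111  new=000101  stable
  step 15. node 3  ⊔preds=111111  new=111101  stable

Least fixpoint reached:
  node 0: 101001
  node 1: 000101
  node 2: 110100
  node 3: 111101
  node 4: 111111
  node 5: 111101
  node 6: 111101
  node 7: 100110

15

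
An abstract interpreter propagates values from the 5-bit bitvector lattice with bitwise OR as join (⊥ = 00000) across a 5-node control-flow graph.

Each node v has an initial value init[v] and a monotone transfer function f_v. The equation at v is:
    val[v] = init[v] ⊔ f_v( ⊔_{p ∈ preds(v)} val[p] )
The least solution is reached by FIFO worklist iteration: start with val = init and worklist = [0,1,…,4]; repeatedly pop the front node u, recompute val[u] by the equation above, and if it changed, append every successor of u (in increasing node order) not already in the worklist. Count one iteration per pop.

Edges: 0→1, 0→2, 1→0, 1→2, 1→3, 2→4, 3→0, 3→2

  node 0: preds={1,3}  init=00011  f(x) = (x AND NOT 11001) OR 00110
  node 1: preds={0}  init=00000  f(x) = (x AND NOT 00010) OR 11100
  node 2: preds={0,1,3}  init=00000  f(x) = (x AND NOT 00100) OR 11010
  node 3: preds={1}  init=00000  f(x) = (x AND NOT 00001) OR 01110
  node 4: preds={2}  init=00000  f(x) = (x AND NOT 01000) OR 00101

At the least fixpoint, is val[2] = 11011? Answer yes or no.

Iteration log — 7 steps:
  step 1. node 0  ⊔preds=00000  new=00111  old=00011  +wl: 
  step 2. node 1  ⊔preds=00111  new=11101  old=00000  +wl: 0
  step 3. node 2  ⊔preds=11111  new=11011  old=00000  +wl: 
  step 4. node 3  ⊔preds=11101  new=11110  old=00000  +wl: 2
  step 5. node 4  ⊔preds=11011  new=10111  old=00000  +wl: 
  step 6. node 0  ⊔preds=11111  new=00111  stable
  step 7. node 2  ⊔preds=11111  new=11011  stable

Least fixpoint reached:
  node 0: 00111
  node 1: 11101
  node 2: 11011
  node 3: 11110
  node 4: 10111

yes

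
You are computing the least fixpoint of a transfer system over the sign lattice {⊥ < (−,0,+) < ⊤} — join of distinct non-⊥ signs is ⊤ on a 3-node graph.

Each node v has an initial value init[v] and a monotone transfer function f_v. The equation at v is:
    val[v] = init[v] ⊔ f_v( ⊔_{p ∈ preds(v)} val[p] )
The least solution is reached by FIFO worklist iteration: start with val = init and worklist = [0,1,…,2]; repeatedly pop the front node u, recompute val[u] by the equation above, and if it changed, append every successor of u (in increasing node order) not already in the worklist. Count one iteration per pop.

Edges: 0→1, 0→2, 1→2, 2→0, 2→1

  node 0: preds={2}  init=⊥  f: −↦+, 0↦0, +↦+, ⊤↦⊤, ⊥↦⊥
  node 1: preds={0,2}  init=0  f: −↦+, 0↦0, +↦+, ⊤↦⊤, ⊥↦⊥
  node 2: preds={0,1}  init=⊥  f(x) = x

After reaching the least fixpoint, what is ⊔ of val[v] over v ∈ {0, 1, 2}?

0

Worklist (6 pops):
  #1 pop 0: in=⊥ → ⊥ (no change)
  #2 pop 1: in=⊥ → 0 (no change)
  #3 pop 2: in=0 → 0 (was ⊥); enqueue [0,1]
  #4 pop 0: in=0 → 0 (was ⊥); enqueue [2]
  #5 pop 1: in=0 → 0 (no change)
  #6 pop 2: in=0 → 0 (no change)

Fixpoint:
  val[0] = 0
  val[1] = 0
  val[2] = 0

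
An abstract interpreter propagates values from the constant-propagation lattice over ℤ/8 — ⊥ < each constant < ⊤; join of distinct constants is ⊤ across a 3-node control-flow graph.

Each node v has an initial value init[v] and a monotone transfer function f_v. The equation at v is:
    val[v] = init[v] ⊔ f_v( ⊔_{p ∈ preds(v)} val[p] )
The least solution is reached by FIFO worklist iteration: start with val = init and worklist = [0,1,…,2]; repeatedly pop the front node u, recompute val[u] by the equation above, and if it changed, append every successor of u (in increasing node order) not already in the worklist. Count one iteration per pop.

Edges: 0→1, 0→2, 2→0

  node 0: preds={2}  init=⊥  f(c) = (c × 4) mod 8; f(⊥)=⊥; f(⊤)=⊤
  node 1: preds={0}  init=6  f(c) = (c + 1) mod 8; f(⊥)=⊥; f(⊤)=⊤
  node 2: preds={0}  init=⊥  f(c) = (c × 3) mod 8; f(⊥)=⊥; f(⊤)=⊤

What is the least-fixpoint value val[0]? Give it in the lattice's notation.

⊥

Worklist (3 pops):
  #1 pop 0: in=⊥ → ⊥ (no change)
  #2 pop 1: in=⊥ → 6 (no change)
  #3 pop 2: in=⊥ → ⊥ (no change)

Fixpoint:
  val[0] = ⊥
  val[1] = 6
  val[2] = ⊥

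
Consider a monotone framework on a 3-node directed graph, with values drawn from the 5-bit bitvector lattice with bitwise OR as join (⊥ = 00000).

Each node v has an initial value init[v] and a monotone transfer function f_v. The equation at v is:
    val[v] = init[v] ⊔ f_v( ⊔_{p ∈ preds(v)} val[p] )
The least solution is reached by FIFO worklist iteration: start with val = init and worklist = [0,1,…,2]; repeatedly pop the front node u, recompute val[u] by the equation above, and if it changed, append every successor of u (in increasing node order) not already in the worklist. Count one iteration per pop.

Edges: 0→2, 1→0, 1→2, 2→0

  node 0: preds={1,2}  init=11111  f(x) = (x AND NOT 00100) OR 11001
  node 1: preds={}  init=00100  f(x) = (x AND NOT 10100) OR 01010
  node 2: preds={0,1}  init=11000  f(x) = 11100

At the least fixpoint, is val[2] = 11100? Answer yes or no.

yes

Trace (4 dequeues):
  [1] u=0 | in 11100 | out 11111 | ==
  [2] u=1 | in 00000 | out 01110 | prev 00100 | push {0}
  [3] u=2 | in 11111 | out 11100 | prev 11000 | push {}
  [4] u=0 | in 11110 | out 11111 | ==

Converged values:
  [0] 11111
  [1] 01110
  [2] 11100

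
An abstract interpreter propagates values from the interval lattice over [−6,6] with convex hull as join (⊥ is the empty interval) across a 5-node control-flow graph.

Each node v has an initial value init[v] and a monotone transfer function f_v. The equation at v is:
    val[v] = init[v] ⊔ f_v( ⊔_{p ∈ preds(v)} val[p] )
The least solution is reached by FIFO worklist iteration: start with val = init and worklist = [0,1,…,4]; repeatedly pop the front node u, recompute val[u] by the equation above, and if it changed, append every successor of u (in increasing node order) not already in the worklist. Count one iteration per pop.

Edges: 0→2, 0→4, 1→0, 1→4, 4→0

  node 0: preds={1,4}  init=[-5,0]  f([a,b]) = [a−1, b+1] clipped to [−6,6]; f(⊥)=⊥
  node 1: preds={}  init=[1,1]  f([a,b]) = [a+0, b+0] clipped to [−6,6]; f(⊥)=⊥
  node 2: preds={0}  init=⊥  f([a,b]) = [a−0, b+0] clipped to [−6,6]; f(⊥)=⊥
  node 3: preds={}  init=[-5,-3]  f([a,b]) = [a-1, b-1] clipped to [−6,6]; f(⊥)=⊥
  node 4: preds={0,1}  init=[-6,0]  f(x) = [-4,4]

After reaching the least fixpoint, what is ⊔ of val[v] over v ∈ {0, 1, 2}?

Iteration log — 8 steps:
  step 1. node 0  ⊔preds=[-6,1]  new=[-6,2]  old=[-5,0]  +wl: 
  step 2. node 1  ⊔preds=⊥  new=[1,1]  stable
  step 3. node 2  ⊔preds=[-6,2]  new=[-6,2]  old=⊥  +wl: 
  step 4. node 3  ⊔preds=⊥  new=[-5,-3]  stable
  step 5. node 4  ⊔preds=[-6,2]  new=[-6,4]  old=[-6,0]  +wl: 0
  step 6. node 0  ⊔preds=[-6,4]  new=[-6,5]  old=[-6,2]  +wl: 2,4
  step 7. node 2  ⊔preds=[-6,5]  new=[-6,5]  old=[-6,2]  +wl: 
  step 8. node 4  ⊔preds=[-6,5]  new=[-6,4]  stable

Least fixpoint reached:
  node 0: [-6,5]
  node 1: [1,1]
  node 2: [-6,5]
  node 3: [-5,-3]
  node 4: [-6,4]

[-6,5]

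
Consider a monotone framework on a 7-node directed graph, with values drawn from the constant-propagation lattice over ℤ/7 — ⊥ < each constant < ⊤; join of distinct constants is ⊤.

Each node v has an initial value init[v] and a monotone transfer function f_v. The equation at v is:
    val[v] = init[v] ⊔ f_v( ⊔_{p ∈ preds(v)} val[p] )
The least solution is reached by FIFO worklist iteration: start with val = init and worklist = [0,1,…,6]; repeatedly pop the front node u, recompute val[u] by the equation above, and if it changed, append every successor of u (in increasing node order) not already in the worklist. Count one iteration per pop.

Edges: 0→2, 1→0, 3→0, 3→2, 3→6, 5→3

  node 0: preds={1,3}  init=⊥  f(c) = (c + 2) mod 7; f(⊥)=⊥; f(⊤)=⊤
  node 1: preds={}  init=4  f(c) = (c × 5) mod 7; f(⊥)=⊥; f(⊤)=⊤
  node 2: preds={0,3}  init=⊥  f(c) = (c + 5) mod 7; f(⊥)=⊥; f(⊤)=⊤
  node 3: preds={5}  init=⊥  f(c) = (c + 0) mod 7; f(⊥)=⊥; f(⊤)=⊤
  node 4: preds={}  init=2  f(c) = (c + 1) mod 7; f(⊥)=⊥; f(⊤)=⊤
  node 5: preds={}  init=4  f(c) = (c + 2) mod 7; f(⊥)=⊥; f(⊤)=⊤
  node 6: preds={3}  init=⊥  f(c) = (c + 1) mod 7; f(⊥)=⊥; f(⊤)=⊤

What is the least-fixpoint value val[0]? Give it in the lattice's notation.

6

Iteration log — 9 steps:
  step 1. node 0  ⊔preds=4  new=6  old=⊥  +wl: 
  step 2. node 1  ⊔preds=⊥  new=4  stable
  step 3. node 2  ⊔preds=6  new=4  old=⊥  +wl: 
  step 4. node 3  ⊔preds=4  new=4  old=⊥  +wl: 0,2
  step 5. node 4  ⊔preds=⊥  new=2  stable
  step 6. node 5  ⊔preds=⊥  new=4  stable
  step 7. node 6  ⊔preds=4  new=5  old=⊥  +wl: 
  step 8. node 0  ⊔preds=4  new=6  stable
  step 9. node 2  ⊔preds=⊤  new=⊤  old=4  +wl: 

Least fixpoint reached:
  node 0: 6
  node 1: 4
  node 2: ⊤
  node 3: 4
  node 4: 2
  node 5: 4
  node 6: 5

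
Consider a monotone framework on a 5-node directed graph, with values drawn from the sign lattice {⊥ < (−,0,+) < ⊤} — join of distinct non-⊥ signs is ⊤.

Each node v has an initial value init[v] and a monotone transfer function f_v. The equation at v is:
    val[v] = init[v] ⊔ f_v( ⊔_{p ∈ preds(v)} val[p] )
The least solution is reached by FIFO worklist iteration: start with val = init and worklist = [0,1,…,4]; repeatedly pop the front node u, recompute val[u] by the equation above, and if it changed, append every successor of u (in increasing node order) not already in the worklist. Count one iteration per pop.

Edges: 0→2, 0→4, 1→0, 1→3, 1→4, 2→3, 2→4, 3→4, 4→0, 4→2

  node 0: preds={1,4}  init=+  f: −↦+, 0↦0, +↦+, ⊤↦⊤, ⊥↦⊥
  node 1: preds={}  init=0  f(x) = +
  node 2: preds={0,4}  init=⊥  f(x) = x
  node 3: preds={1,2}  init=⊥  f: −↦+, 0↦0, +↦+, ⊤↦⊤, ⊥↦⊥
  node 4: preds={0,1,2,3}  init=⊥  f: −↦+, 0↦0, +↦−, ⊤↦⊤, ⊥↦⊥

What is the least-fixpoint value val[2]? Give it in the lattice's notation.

Trace (7 dequeues):
  [1] u=0 | in 0 | out ⊤ | prev + | push {}
  [2] u=1 | in ⊥ | out ⊤ | prev 0 | push {0}
  [3] u=2 | in ⊤ | out ⊤ | prev ⊥ | push {}
  [4] u=3 | in ⊤ | out ⊤ | prev ⊥ | push {}
  [5] u=4 | in ⊤ | out ⊤ | prev ⊥ | push {2}
  [6] u=0 | in ⊤ | out ⊤ | ==
  [7] u=2 | in ⊤ | out ⊤ | ==

Converged values:
  [0] ⊤
  [1] ⊤
  [2] ⊤
  [3] ⊤
  [4] ⊤

⊤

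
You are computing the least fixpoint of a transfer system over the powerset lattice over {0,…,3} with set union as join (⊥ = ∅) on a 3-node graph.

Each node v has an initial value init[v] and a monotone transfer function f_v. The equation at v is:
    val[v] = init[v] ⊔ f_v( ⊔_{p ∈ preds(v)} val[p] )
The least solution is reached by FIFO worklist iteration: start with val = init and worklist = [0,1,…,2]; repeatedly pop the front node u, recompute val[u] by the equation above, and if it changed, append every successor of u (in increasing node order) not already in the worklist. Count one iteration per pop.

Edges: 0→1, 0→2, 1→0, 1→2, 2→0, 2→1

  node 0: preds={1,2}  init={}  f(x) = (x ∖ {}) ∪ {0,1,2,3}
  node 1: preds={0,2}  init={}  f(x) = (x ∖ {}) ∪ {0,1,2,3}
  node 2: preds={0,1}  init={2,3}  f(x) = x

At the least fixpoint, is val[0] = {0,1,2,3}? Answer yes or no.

yes

Trace (5 dequeues):
  [1] u=0 | in {2,3} | out {0,1,2,3} | prev {} | push {}
  [2] u=1 | in {0,1,2,3} | out {0,1,2,3} | prev {} | push {0}
  [3] u=2 | in {0,1,2,3} | out {0,1,2,3} | prev {2,3} | push {1}
  [4] u=0 | in {0,1,2,3} | out {0,1,2,3} | ==
  [5] u=1 | in {0,1,2,3} | out {0,1,2,3} | ==

Converged values:
  [0] {0,1,2,3}
  [1] {0,1,2,3}
  [2] {0,1,2,3}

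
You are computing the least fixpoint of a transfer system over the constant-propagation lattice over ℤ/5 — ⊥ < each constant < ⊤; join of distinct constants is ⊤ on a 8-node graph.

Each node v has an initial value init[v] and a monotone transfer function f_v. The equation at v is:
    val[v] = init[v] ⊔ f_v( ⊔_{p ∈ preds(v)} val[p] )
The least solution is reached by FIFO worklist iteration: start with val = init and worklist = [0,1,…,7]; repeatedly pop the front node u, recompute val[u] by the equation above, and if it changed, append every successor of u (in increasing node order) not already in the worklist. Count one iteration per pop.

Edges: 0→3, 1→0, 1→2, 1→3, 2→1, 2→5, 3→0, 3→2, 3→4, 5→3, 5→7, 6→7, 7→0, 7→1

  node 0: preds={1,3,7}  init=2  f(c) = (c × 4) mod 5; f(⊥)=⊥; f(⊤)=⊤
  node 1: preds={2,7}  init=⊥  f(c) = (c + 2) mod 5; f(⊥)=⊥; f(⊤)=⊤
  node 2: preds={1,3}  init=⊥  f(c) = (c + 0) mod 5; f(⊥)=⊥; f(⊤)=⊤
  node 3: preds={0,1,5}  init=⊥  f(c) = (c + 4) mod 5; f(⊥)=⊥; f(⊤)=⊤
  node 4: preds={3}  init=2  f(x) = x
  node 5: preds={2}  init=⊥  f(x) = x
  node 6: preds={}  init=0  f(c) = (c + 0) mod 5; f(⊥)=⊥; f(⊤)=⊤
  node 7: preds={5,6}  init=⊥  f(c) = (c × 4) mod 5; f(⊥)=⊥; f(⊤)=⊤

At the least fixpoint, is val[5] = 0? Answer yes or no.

no

Trace (23 dequeues):
  [1] u=0 | in ⊥ | out 2 | ==
  [2] u=1 | in ⊥ | out ⊥ | ==
  [3] u=2 | in ⊥ | out ⊥ | ==
  [4] u=3 | in 2 | out 1 | prev ⊥ | push {0,2}
  [5] u=4 | in 1 | out ⊤ | prev 2 | push {}
  [6] u=5 | in ⊥ | out ⊥ | ==
  [7] u=6 | in ⊥ | out 0 | ==
  [8] u=7 | in 0 | out 0 | prev ⊥ | push {1}
  [9] u=0 | in ⊤ | out ⊤ | prev 2 | push {3}
  [10] u=2 | in 1 | out 1 | prev ⊥ | push {5}
  [11] u=1 | in ⊤ | out ⊤ | prev ⊥ | push {0,2}
  [12] u=3 | in ⊤ | out ⊤ | prev 1 | push {4}
  [13] u=5 | in 1 | out 1 | prev ⊥ | push {3,7}
  [14] u=0 | in ⊤ | out ⊤ | ==
  [15] u=2 | in ⊤ | out ⊤ | prev 1 | push {1,5}
  [16] u=4 | in ⊤ | out ⊤ | ==
  [17] u=3 | in ⊤ | out ⊤ | ==
  [18] u=7 | in ⊤ | out ⊤ | prev 0 | push {0}
  [19] u=1 | in ⊤ | out ⊤ | ==
  [20] u=5 | in ⊤ | out ⊤ | prev 1 | push {3,7}
  [21] u=0 | in ⊤ | out ⊤ | ==
  [22] u=3 | in ⊤ | out ⊤ | ==
  [23] u=7 | in ⊤ | out ⊤ | ==

Converged values:
  [0] ⊤
  [1] ⊤
  [2] ⊤
  [3] ⊤
  [4] ⊤
  [5] ⊤
  [6] 0
  [7] ⊤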